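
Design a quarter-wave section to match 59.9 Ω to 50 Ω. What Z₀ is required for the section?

Z_qwt ≈ 54.7 Ω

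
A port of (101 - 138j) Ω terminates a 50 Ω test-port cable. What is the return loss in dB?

RL ≈ 2.86 dB

Γ = (51 − j138)/(151 − j138), |Γ| = 0.719
RL = −20·log₁₀|Γ| = −20·log₁₀(0.719)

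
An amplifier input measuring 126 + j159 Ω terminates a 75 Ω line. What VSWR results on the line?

VSWR ≈ 4.74

Γ = (Z_L − Z_0)/(Z_L + Z_0) = (51 + j159)/(201 + j159)
|Γ| = 167/256 = 0.652
VSWR = (1 + |Γ|)/(1 − |Γ|) = 1.65/0.348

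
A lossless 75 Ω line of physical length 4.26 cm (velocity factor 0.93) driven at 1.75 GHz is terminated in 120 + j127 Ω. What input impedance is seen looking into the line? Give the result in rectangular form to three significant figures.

λ = v/f = 0.93·c / 1.75 GHz = 0.159 m
βl = 2π·l/λ = 2π × 0.267 = 96.2°
tan(βl) = tan(96.2°) = -9.21
Z_in = Z_0·(Z_L + jZ_0·tanβl)/(Z_0 + jZ_L·tanβl)
     = 75·(120 − j564)/(1250 − j1110)

Z_in ≈ 20.9 − j15.4 Ω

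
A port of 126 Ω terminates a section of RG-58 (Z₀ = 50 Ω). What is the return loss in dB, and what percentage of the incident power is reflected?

Γ = (126 − 50)/(126 + 50) = 0.432
RL = −20·log₁₀(0.432) = 7.29 dB
P_refl/P_inc = |Γ|² = 0.186

RL ≈ 7.29 dB; 18.6% of incident power reflected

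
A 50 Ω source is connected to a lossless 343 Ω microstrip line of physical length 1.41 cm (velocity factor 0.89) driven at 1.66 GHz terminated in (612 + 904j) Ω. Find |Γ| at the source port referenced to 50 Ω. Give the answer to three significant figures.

λ = v/f = 0.89·c / 1.66 GHz = 0.161 m
βl = 2π·l/λ = 2π × 0.0877 = 31.6°
tan(βl) = 0.614
Z_in = Z_0·(Z_L + jZ_0·tanβl)/(Z_0 + jZ_L·tanβl) = 532 − j859 Ω
Γ_s = (Z_in − Z_s)/(Z_in + Z_s) = (482 − j859)/(582 − j859), |Γ_s| = 0.949

|Γ| ≈ 0.949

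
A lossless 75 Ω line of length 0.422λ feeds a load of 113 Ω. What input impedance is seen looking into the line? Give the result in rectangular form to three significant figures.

Z_in ≈ 88.2 + j30.9 Ω

βl = 2π × 0.422 = 152°
tan(βl) = tan(152°) = -0.534
Z_in = Z_0·(Z_L + jZ_0·tanβl)/(Z_0 + jZ_L·tanβl)
     = 75·(113 − j40)/(75 − j60.3)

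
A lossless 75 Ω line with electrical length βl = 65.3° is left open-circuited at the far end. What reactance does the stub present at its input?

tan(βl) = 2.17
For an open-circuited stub, Z_in = −jZ_0·cot(βl) = −jZ_0/tan(βl)

X_in ≈ -34.5 Ω (capacitive)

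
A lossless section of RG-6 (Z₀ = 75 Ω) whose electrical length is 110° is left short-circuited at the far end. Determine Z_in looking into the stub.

tan(βl) = -2.75
For a short-circuited stub, Z_in = jZ_0·tan(βl)

Z_in ≈ −j206 Ω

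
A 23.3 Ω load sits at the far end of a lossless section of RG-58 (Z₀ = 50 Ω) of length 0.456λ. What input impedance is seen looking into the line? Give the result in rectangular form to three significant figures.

βl = 2π × 0.456 = 164°
tan(βl) = tan(164°) = -0.284
Z_in = Z_0·(Z_L + jZ_0·tanβl)/(Z_0 + jZ_L·tanβl)
     = 50·(23.3 − j14.2)/(50 − j6.61)

Z_in ≈ 24.7 − j10.9 Ω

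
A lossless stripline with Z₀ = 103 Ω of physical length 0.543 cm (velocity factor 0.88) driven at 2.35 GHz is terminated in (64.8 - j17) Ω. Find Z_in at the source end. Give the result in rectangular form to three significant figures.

Z_in ≈ 62.2 + j2.88 Ω

λ = v/f = 0.88·c / 2.35 GHz = 0.112 m
βl = 2π·l/λ = 2π × 0.0483 = 17.4°
tan(βl) = tan(17.4°) = 0.313
Z_in = Z_0·(Z_L + jZ_0·tanβl)/(Z_0 + jZ_L·tanβl)
     = 103·(64.8 + j15.3)/(108 + j20.3)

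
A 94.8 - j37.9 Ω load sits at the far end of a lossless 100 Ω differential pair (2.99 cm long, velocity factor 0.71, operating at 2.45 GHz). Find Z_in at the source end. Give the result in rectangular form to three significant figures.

Z_in ≈ 140 + j24.1 Ω

λ = v/f = 0.71·c / 2.45 GHz = 0.0869 m
βl = 2π·l/λ = 2π × 0.344 = 124°
tan(βl) = tan(124°) = -1.49
Z_in = Z_0·(Z_L + jZ_0·tanβl)/(Z_0 + jZ_L·tanβl)
     = 100·(94.8 − j187)/(43.4 − j142)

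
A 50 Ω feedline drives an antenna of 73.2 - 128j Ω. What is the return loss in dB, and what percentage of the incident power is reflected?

Γ = (23.2 − j128)/(123.2 − j128), |Γ| = 0.732
RL = −20·log₁₀(0.732) = 2.71 dB
P_refl/P_inc = |Γ|² = 0.536

RL ≈ 2.71 dB; 53.6% of incident power reflected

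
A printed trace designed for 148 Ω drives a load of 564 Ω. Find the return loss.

RL ≈ 4.67 dB

Γ = (564 − 148)/(564 + 148) = 0.584
RL = −20·log₁₀|Γ| = −20·log₁₀(0.584)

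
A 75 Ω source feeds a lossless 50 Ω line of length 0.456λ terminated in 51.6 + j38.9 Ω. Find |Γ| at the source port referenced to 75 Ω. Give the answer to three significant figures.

βl = 2π × 0.456 = 164°
tan(βl) = -0.284
Z_in = Z_0·(Z_L + jZ_0·tanβl)/(Z_0 + jZ_L·tanβl) = 35.4 + j28.7 Ω
Γ_s = (Z_in − Z_s)/(Z_in + Z_s) = (-39.6 + j28.7)/(110 + j28.7), |Γ_s| = 0.429

|Γ| ≈ 0.429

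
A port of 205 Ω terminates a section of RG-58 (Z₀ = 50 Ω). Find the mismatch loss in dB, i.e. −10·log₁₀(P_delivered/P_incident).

Γ = (205 − 50)/(205 + 50) = 0.608
|Γ|² = 0.369, so P_del/P_inc = 1 − |Γ|² = 0.631
ML = −10·log₁₀(1 − |Γ|²)

mismatch loss ≈ 2 dB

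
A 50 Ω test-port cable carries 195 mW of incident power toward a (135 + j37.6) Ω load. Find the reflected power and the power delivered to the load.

|Γ| = |(85 + j37.6)/(185 + j37.6)| = 0.492
|Γ|² = 0.242
P_refl = |Γ|²·P_inc = 47.3 mW, P_del = (1 − |Γ|²)·P_inc = 148 mW

P_reflected ≈ 47.3 mW; P_delivered ≈ 148 mW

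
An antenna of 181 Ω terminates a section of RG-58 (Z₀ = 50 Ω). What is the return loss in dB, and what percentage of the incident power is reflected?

RL ≈ 4.93 dB; 32.2% of incident power reflected

Γ = (181 − 50)/(181 + 50) = 0.567
RL = −20·log₁₀(0.567) = 4.93 dB
P_refl/P_inc = |Γ|² = 0.322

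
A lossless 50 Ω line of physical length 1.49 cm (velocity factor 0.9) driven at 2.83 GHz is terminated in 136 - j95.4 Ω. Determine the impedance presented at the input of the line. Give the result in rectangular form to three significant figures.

λ = v/f = 0.9·c / 2.83 GHz = 0.0954 m
βl = 2π·l/λ = 2π × 0.156 = 56.2°
tan(βl) = tan(56.2°) = 1.5
Z_in = Z_0·(Z_L + jZ_0·tanβl)/(Z_0 + jZ_L·tanβl)
     = 50·(136 − j20.6)/(193 + j203)

Z_in ≈ 14 − j20.2 Ω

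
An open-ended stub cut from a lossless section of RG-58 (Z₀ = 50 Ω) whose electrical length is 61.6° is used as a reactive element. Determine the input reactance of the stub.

X_in ≈ -27 Ω (capacitive)

tan(βl) = 1.85
For an open-ended stub, Z_in = −jZ_0·cot(βl) = −jZ_0/tan(βl)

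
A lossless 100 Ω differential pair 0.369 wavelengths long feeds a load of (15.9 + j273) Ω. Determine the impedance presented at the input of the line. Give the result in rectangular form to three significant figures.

Z_in ≈ 2.21 + j42 Ω

βl = 2π × 0.369 = 133°
tan(βl) = tan(133°) = -1.08
Z_in = Z_0·(Z_L + jZ_0·tanβl)/(Z_0 + jZ_L·tanβl)
     = 100·(15.9 + j165)/(394 − j17.1)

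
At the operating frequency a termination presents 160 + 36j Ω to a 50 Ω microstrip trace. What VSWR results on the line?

VSWR ≈ 3.38

Γ = (Z_L − Z_0)/(Z_L + Z_0) = (110 + j36)/(210 + j36)
|Γ| = 116/213 = 0.543
VSWR = (1 + |Γ|)/(1 − |Γ|) = 1.54/0.457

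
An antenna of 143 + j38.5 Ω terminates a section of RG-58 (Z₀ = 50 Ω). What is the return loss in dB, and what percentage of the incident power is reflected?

Γ = (93 + j38.5)/(193 + j38.5), |Γ| = 0.511
RL = −20·log₁₀(0.511) = 5.82 dB
P_refl/P_inc = |Γ|² = 0.262

RL ≈ 5.82 dB; 26.2% of incident power reflected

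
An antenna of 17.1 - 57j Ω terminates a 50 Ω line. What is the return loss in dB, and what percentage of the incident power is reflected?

Γ = (-32.9 − j57)/(67.1 − j57), |Γ| = 0.748
RL = −20·log₁₀(0.748) = 2.53 dB
P_refl/P_inc = |Γ|² = 0.559

RL ≈ 2.53 dB; 55.9% of incident power reflected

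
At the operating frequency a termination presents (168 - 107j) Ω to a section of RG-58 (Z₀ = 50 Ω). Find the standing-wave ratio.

VSWR ≈ 4.81

Γ = (Z_L − Z_0)/(Z_L + Z_0) = (118 − j107)/(218 − j107)
|Γ| = 159/243 = 0.656
VSWR = (1 + |Γ|)/(1 − |Γ|) = 1.66/0.344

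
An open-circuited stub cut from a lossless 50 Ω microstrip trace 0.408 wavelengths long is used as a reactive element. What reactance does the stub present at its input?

X_in ≈ 76.6 Ω (inductive)

βl = 2π × 0.408 = 147°
tan(βl) = -0.652
For an open-circuited stub, Z_in = −jZ_0·cot(βl) = −jZ_0/tan(βl)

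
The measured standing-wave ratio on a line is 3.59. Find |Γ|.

|Γ| = (S − 1)/(S + 1) = (3.59 − 1)/(3.59 + 1) = 2.59/4.59

|Γ| ≈ 0.564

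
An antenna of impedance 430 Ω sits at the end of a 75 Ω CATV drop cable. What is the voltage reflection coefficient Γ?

Γ = (Z_L − Z_0)/(Z_L + Z_0) = (430 − 75)/(430 + 75) = 355/505

Γ = 0.703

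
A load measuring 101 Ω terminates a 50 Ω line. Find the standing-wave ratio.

Γ = (101 − 50)/(101 + 50) = 0.338
VSWR = (1 + 0.338)/(1 − 0.338)

VSWR ≈ 2.02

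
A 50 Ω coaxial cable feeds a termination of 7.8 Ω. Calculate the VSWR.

VSWR ≈ 6.41

For a purely resistive load, VSWR = R_L/Z_0 or Z_0/R_L (whichever > 1) = 50/7.8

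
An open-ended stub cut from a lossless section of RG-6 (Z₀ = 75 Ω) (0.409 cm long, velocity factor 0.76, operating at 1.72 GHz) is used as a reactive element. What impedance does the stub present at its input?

Z_in ≈ −j382 Ω

λ = v/f = 0.76·c / 1.72 GHz = 0.133 m
βl = 2π·l/λ = 2π × 0.0309 = 11.1°
tan(βl) = 0.196
For an open-ended stub, Z_in = −jZ_0·cot(βl) = −jZ_0/tan(βl)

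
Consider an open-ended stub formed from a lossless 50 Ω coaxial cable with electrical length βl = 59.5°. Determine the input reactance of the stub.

X_in ≈ -29.5 Ω (capacitive)

tan(βl) = 1.7
For an open-ended stub, Z_in = −jZ_0·cot(βl) = −jZ_0/tan(βl)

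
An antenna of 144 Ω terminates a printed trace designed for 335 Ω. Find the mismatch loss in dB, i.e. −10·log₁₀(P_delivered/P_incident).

Γ = (144 − 335)/(144 + 335) = -0.399
|Γ|² = 0.159, so P_del/P_inc = 1 − |Γ|² = 0.841
ML = −10·log₁₀(1 − |Γ|²)

mismatch loss ≈ 0.752 dB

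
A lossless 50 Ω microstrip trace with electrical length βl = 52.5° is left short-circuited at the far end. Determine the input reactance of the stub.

X_in ≈ 65.2 Ω (inductive)

tan(βl) = 1.3
For a short-circuited stub, Z_in = jZ_0·tan(βl)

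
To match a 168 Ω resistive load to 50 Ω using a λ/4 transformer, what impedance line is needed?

Z_qwt ≈ 91.7 Ω

Z_qwt = √(Z_0·R_L) = √(50 × 168) = √8400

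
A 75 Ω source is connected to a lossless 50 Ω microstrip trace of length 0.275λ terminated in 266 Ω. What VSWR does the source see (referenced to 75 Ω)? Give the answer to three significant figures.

βl = 2π × 0.275 = 99°
tan(βl) = -6.31
Z_in = Z_0·(Z_L + jZ_0·tanβl)/(Z_0 + jZ_L·tanβl) = 9.63 + j7.63 Ω
Γ_s = (Z_in − Z_s)/(Z_in + Z_s) = (-65.4 + j7.63)/(84.6 + j7.63), |Γ_s| = 0.775
VSWR = (1 + |Γ_s|)/(1 − |Γ_s|)

VSWR ≈ 7.87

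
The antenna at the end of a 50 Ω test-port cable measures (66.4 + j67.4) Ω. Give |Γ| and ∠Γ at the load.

Γ ≈ 0.516 ∠ 46.3°

Γ = (Z_L − Z_0)/(Z_L + Z_0) = (16.4 + j67.4)/(116.4 + j67.4)
|Γ| = 69.4/135 = 0.516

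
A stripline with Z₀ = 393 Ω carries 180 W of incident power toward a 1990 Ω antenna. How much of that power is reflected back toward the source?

Γ = (1990 − 393)/(1990 + 393) = 0.67
|Γ|² = 0.449
P_refl = |Γ|²·P_inc = 80.8 W, P_del = (1 − |Γ|²)·P_inc = 99.2 W

P_reflected ≈ 80.8 W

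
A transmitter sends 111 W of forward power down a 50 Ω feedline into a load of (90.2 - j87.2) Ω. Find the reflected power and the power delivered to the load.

P_reflected ≈ 37.5 W; P_delivered ≈ 73.5 W

|Γ| = |(40.2 − j87.2)/(140.2 − j87.2)| = 0.582
|Γ|² = 0.338
P_refl = |Γ|²·P_inc = 37.5 W, P_del = (1 − |Γ|²)·P_inc = 73.5 W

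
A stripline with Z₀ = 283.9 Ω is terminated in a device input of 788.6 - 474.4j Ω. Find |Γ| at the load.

Γ = (Z_L − Z_0)/(Z_L + Z_0) = (504.7 − j474.4)/(1072 − j474.4)
|Γ| = 693/1170

|Γ| ≈ 0.591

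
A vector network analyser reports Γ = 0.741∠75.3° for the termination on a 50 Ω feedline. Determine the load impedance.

Z_L ≈ 19.2 + j61.1 Ω

Z_L = Z_0·(1 + Γ)/(1 − Γ) = 50·(1.19 + j0.717)/(0.812 − j0.717)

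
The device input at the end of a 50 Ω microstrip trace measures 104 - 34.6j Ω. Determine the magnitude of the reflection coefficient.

|Γ| ≈ 0.406

Γ = (Z_L − Z_0)/(Z_L + Z_0) = (54 − j34.6)/(154 − j34.6)
|Γ| = 64.1/158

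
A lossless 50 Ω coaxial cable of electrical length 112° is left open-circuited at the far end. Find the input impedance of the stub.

Z_in ≈ +j20.2 Ω

tan(βl) = -2.48
For an open-circuited stub, Z_in = −jZ_0·cot(βl) = −jZ_0/tan(βl)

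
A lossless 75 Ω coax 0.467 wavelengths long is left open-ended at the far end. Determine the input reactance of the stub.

X_in ≈ 357 Ω (inductive)

βl = 2π × 0.467 = 168°
tan(βl) = -0.21
For an open-ended stub, Z_in = −jZ_0·cot(βl) = −jZ_0/tan(βl)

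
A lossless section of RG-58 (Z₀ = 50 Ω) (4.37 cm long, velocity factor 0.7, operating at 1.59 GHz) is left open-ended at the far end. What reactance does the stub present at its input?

λ = v/f = 0.7·c / 1.59 GHz = 0.132 m
βl = 2π·l/λ = 2π × 0.331 = 119°
tan(βl) = -1.8
For an open-ended stub, Z_in = −jZ_0·cot(βl) = −jZ_0/tan(βl)

X_in ≈ 27.8 Ω (inductive)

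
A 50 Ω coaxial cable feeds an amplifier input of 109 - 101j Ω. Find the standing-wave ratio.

VSWR ≈ 4.28

Γ = (Z_L − Z_0)/(Z_L + Z_0) = (59 − j101)/(159 − j101)
|Γ| = 117/188 = 0.621
VSWR = (1 + |Γ|)/(1 − |Γ|) = 1.62/0.379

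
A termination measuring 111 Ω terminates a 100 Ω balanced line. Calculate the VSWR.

VSWR ≈ 1.11

Γ = (111 − 100)/(111 + 100) = 0.0521
VSWR = (1 + 0.0521)/(1 − 0.0521)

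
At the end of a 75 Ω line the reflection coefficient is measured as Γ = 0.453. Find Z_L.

Z_L ≈ 199 Ω

Z_L = Z_0·(1 + Γ)/(1 − Γ) = 75·(1.45)/(0.547)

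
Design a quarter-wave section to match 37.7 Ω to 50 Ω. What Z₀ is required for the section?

Z_qwt ≈ 43.4 Ω

Z_qwt = √(Z_0·R_L) = √(50 × 37.7) = √1885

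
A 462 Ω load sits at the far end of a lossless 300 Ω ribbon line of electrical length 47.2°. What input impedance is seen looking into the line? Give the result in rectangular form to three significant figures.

Z_in ≈ 266 − j118 Ω

tan(βl) = tan(47.2°) = 1.08
Z_in = Z_0·(Z_L + jZ_0·tanβl)/(Z_0 + jZ_L·tanβl)
     = 300·(462 + j324)/(300 + j499)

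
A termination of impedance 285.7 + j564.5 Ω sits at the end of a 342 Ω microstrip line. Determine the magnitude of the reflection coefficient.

|Γ| ≈ 0.672

Γ = (Z_L − Z_0)/(Z_L + Z_0) = (-56.3 + j564.5)/(627.7 + j564.5)
|Γ| = 567/844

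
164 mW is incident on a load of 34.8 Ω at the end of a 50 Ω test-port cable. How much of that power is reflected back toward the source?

P_reflected ≈ 5.27 mW

Γ = (34.8 − 50)/(34.8 + 50) = -0.179
|Γ|² = 0.0321
P_refl = |Γ|²·P_inc = 5.27 mW, P_del = (1 − |Γ|²)·P_inc = 159 mW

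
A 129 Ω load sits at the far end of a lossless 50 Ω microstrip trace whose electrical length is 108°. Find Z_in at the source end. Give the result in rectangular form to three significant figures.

tan(βl) = tan(108°) = -3.08
Z_in = Z_0·(Z_L + jZ_0·tanβl)/(Z_0 + jZ_L·tanβl)
     = 50·(129 − j154)/(50 − j397)

Z_in ≈ 21.1 + j13.6 Ω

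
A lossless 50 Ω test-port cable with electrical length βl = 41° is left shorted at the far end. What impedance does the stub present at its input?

Z_in ≈ +j43.5 Ω

tan(βl) = 0.869
For a shorted stub, Z_in = jZ_0·tan(βl)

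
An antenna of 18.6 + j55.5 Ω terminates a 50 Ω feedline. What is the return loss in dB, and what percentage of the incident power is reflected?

RL ≈ 2.82 dB; 52.2% of incident power reflected

Γ = (-31.4 + j55.5)/(68.6 + j55.5), |Γ| = 0.723
RL = −20·log₁₀(0.723) = 2.82 dB
P_refl/P_inc = |Γ|² = 0.522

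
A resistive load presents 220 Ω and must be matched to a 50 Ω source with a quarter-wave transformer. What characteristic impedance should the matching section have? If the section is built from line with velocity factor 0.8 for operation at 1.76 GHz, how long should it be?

Z_qwt = √(Z_0·R_L) = √(50 × 220) = √11000
λ = 0.8·c/f = 0.136 m, so l = λ/4 = 0.0341 m

Z_qwt ≈ 105 Ω; length ≈ 3.41 cm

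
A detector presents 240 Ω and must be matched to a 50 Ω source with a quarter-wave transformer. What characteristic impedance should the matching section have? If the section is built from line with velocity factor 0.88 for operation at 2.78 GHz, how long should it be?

Z_qwt ≈ 110 Ω; length ≈ 2.37 cm

Z_qwt = √(Z_0·R_L) = √(50 × 240) = √12000
λ = 0.88·c/f = 0.095 m, so l = λ/4 = 0.0237 m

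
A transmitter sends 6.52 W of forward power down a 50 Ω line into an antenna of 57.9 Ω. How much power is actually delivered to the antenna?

P_delivered ≈ 6.49 W

Γ = (57.9 − 50)/(57.9 + 50) = 0.0732
|Γ|² = 0.00536
P_refl = |Γ|²·P_inc = 0.035 W, P_del = (1 − |Γ|²)·P_inc = 6.49 W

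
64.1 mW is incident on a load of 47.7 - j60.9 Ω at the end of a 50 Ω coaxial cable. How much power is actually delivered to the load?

P_delivered ≈ 46.1 mW

|Γ| = |(-2.3 − j60.9)/(97.7 − j60.9)| = 0.529
|Γ|² = 0.28
P_refl = |Γ|²·P_inc = 18 mW, P_del = (1 − |Γ|²)·P_inc = 46.1 mW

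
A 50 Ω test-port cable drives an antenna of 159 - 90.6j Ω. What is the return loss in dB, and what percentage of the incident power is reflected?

RL ≈ 4.12 dB; 38.7% of incident power reflected

Γ = (109 − j90.6)/(209 − j90.6), |Γ| = 0.622
RL = −20·log₁₀(0.622) = 4.12 dB
P_refl/P_inc = |Γ|² = 0.387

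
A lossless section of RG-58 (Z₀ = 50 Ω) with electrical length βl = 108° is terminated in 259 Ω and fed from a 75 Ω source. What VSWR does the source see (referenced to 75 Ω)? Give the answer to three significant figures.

VSWR ≈ 7.37

tan(βl) = -3.08
Z_in = Z_0·(Z_L + jZ_0·tanβl)/(Z_0 + jZ_L·tanβl) = 10.6 + j15.6 Ω
Γ_s = (Z_in − Z_s)/(Z_in + Z_s) = (-64.4 + j15.6)/(85.6 + j15.6), |Γ_s| = 0.761
VSWR = (1 + |Γ_s|)/(1 − |Γ_s|)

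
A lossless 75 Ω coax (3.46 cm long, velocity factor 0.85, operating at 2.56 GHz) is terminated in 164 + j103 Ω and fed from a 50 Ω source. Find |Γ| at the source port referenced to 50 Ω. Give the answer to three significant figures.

λ = v/f = 0.85·c / 2.56 GHz = 0.0996 m
βl = 2π·l/λ = 2π × 0.347 = 125°
tan(βl) = -1.43
Z_in = Z_0·(Z_L + jZ_0·tanβl)/(Z_0 + jZ_L·tanβl) = 26.9 + j27.1 Ω
Γ_s = (Z_in − Z_s)/(Z_in + Z_s) = (-23.1 + j27.1)/(76.9 + j27.1), |Γ_s| = 0.436

|Γ| ≈ 0.436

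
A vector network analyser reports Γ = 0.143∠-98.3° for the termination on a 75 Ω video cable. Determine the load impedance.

Z_L = Z_0·(1 + Γ)/(1 − Γ) = 75·(0.979 − j0.142)/(1.02 + j0.142)

Z_L ≈ 69.2 − j20 Ω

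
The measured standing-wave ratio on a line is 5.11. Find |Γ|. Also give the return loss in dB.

|Γ| = (S − 1)/(S + 1) = (5.11 − 1)/(5.11 + 1) = 4.11/6.11
RL = −20·log₁₀|Γ| = −20·log₁₀(0.673)

|Γ| ≈ 0.673; return loss ≈ 3.44 dB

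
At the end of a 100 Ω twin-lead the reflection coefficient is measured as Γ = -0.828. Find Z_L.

Z_L ≈ 9.41 Ω

Z_L = Z_0·(1 + Γ)/(1 − Γ) = 100·(0.172)/(1.83)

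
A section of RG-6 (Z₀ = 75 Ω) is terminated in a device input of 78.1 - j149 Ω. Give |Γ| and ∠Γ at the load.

Γ = (Z_L − Z_0)/(Z_L + Z_0) = (3.1 − j149)/(153.1 − j149)
|Γ| = 149/214 = 0.698

Γ ≈ 0.698 ∠ -44.6°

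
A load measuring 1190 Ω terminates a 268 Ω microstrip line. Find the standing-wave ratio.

For a purely resistive load, VSWR = R_L/Z_0 or Z_0/R_L (whichever > 1) = 1190/268

VSWR ≈ 4.44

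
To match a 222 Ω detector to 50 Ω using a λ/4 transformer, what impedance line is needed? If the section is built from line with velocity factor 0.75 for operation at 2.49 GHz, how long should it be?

Z_qwt = √(Z_0·R_L) = √(50 × 222) = √11100
λ = 0.75·c/f = 0.0904 m, so l = λ/4 = 0.0226 m

Z_qwt ≈ 105 Ω; length ≈ 2.26 cm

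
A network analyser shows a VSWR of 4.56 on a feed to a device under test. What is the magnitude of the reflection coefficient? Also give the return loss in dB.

|Γ| ≈ 0.64; return loss ≈ 3.87 dB

|Γ| = (S − 1)/(S + 1) = (4.56 − 1)/(4.56 + 1) = 3.56/5.56
RL = −20·log₁₀|Γ| = −20·log₁₀(0.64)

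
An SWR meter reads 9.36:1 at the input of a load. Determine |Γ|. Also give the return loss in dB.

|Γ| ≈ 0.807; return loss ≈ 1.86 dB

|Γ| = (S − 1)/(S + 1) = (9.36 − 1)/(9.36 + 1) = 8.36/10.4
RL = −20·log₁₀|Γ| = −20·log₁₀(0.807)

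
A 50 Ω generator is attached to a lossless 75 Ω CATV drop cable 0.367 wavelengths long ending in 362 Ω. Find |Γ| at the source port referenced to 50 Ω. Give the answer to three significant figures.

|Γ| ≈ 0.67

βl = 2π × 0.367 = 132°
tan(βl) = -1.11
Z_in = Z_0·(Z_L + jZ_0·tanβl)/(Z_0 + jZ_L·tanβl) = 27.3 + j62.7 Ω
Γ_s = (Z_in − Z_s)/(Z_in + Z_s) = (-22.7 + j62.7)/(77.3 + j62.7), |Γ_s| = 0.67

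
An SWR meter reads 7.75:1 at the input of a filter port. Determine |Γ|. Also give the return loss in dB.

|Γ| ≈ 0.771; return loss ≈ 2.25 dB

|Γ| = (S − 1)/(S + 1) = (7.75 − 1)/(7.75 + 1) = 6.75/8.75
RL = −20·log₁₀|Γ| = −20·log₁₀(0.771)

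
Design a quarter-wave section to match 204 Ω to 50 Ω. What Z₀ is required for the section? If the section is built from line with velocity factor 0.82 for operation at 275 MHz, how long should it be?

Z_qwt = √(Z_0·R_L) = √(50 × 204) = √10200
λ = 0.82·c/f = 0.895 m, so l = λ/4 = 0.224 m

Z_qwt ≈ 101 Ω; length ≈ 22.4 cm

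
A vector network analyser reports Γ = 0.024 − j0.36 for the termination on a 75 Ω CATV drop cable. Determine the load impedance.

Z_L ≈ 60.3 − j49.9 Ω

Z_L = Z_0·(1 + Γ)/(1 − Γ) = 75·(1.02 − j0.36)/(0.976 + j0.36)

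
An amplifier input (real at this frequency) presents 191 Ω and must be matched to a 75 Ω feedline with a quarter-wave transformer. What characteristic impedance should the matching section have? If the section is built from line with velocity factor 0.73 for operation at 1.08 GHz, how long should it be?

Z_qwt = √(Z_0·R_L) = √(75 × 191) = √14320
λ = 0.73·c/f = 0.203 m, so l = λ/4 = 0.0507 m

Z_qwt ≈ 120 Ω; length ≈ 5.07 cm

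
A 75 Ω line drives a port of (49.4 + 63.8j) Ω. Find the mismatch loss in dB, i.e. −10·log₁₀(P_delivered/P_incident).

Γ = (-25.6 + j63.8)/(124.4 + j63.8), |Γ| = 0.492
|Γ|² = 0.242, so P_del/P_inc = 1 − |Γ|² = 0.758
ML = −10·log₁₀(1 − |Γ|²)

mismatch loss ≈ 1.2 dB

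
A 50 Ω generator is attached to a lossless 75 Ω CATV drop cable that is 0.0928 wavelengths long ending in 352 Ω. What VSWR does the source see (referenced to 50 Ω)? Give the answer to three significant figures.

VSWR ≈ 5.88

βl = 2π × 0.0928 = 33.4°
tan(βl) = 0.66
Z_in = Z_0·(Z_L + jZ_0·tanβl)/(Z_0 + jZ_L·tanβl) = 47.7 − j98.3 Ω
Γ_s = (Z_in − Z_s)/(Z_in + Z_s) = (-2.27 − j98.3)/(97.7 − j98.3), |Γ_s| = 0.709
VSWR = (1 + |Γ_s|)/(1 − |Γ_s|)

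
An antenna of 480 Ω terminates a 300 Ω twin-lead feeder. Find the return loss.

RL ≈ 12.7 dB

Γ = (480 − 300)/(480 + 300) = 0.231
RL = −20·log₁₀|Γ| = −20·log₁₀(0.231)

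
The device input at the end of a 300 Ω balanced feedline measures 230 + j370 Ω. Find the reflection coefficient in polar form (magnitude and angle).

Γ ≈ 0.583 ∠ 65.8°

Γ = (Z_L − Z_0)/(Z_L + Z_0) = (-70 + j370)/(530 + j370)
|Γ| = 377/646 = 0.583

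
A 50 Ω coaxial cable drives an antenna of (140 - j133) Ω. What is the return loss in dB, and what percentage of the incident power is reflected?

RL ≈ 3.19 dB; 47.9% of incident power reflected

Γ = (90 − j133)/(190 − j133), |Γ| = 0.692
RL = −20·log₁₀(0.692) = 3.19 dB
P_refl/P_inc = |Γ|² = 0.479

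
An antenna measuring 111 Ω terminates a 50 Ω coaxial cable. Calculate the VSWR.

VSWR ≈ 2.22

Γ = (111 − 50)/(111 + 50) = 0.379
VSWR = (1 + 0.379)/(1 − 0.379)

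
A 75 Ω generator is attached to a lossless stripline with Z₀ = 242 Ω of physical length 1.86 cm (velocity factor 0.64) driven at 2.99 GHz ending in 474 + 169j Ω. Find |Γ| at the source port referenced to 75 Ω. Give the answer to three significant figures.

|Γ| ≈ 0.181

λ = v/f = 0.64·c / 2.99 GHz = 0.0642 m
βl = 2π·l/λ = 2π × 0.29 = 104°
tan(βl) = -3.93
Z_in = Z_0·(Z_L + jZ_0·tanβl)/(Z_0 + jZ_L·tanβl) = 106 + j9.83 Ω
Γ_s = (Z_in − Z_s)/(Z_in + Z_s) = (31.4 + j9.83)/(181 + j9.83), |Γ_s| = 0.181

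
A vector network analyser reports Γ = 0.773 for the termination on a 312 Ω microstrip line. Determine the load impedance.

Z_L ≈ 2440 Ω

Z_L = Z_0·(1 + Γ)/(1 − Γ) = 312·(1.77)/(0.227)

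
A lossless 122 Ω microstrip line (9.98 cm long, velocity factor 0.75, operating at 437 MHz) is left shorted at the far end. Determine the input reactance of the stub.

X_in ≈ 331 Ω (inductive)

λ = v/f = 0.75·c / 437 MHz = 0.515 m
βl = 2π·l/λ = 2π × 0.194 = 69.8°
tan(βl) = 2.72
For a shorted stub, Z_in = jZ_0·tan(βl)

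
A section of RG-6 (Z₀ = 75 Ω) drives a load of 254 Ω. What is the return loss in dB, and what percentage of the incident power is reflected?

RL ≈ 5.29 dB; 29.6% of incident power reflected

Γ = (254 − 75)/(254 + 75) = 0.544
RL = −20·log₁₀(0.544) = 5.29 dB
P_refl/P_inc = |Γ|² = 0.296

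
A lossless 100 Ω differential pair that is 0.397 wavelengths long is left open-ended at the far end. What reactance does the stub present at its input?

X_in ≈ 132 Ω (inductive)

βl = 2π × 0.397 = 143°
tan(βl) = -0.756
For an open-ended stub, Z_in = −jZ_0·cot(βl) = −jZ_0/tan(βl)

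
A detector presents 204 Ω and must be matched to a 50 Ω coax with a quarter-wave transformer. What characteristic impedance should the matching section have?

Z_qwt = √(Z_0·R_L) = √(50 × 204) = √10200

Z_qwt ≈ 101 Ω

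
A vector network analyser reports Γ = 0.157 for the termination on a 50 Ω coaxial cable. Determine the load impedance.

Z_L = Z_0·(1 + Γ)/(1 − Γ) = 50·(1.16)/(0.843)

Z_L ≈ 68.6 Ω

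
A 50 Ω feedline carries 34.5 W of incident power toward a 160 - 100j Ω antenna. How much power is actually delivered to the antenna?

|Γ| = |(110 − j100)/(210 − j100)| = 0.639
|Γ|² = 0.409
P_refl = |Γ|²·P_inc = 14.1 W, P_del = (1 − |Γ|²)·P_inc = 20.4 W

P_delivered ≈ 20.4 W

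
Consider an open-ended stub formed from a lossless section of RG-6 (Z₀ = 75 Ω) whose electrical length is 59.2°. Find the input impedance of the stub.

tan(βl) = 1.68
For an open-ended stub, Z_in = −jZ_0·cot(βl) = −jZ_0/tan(βl)

Z_in ≈ −j44.7 Ω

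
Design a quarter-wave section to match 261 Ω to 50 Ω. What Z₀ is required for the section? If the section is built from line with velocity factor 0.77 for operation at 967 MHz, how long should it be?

Z_qwt ≈ 114 Ω; length ≈ 5.97 cm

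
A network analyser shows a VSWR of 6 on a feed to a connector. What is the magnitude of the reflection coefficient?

|Γ| ≈ 0.714

|Γ| = (S − 1)/(S + 1) = (6 − 1)/(6 + 1) = 5/7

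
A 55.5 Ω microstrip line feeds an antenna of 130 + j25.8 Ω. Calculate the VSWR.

Γ = (Z_L − Z_0)/(Z_L + Z_0) = (74.5 + j25.8)/(185.5 + j25.8)
|Γ| = 78.8/187 = 0.421
VSWR = (1 + |Γ|)/(1 − |Γ|) = 1.42/0.579

VSWR ≈ 2.45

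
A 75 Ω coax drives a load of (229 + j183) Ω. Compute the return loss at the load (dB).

RL ≈ 3.43 dB

Γ = (154 + j183)/(304 + j183), |Γ| = 0.674
RL = −20·log₁₀|Γ| = −20·log₁₀(0.674)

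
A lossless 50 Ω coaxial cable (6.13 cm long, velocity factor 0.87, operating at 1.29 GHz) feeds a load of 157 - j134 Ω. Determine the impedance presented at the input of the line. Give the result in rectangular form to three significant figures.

Z_in ≈ 11.5 + j25.8 Ω

λ = v/f = 0.87·c / 1.29 GHz = 0.202 m
βl = 2π·l/λ = 2π × 0.303 = 109°
tan(βl) = tan(109°) = -2.89
Z_in = Z_0·(Z_L + jZ_0·tanβl)/(Z_0 + jZ_L·tanβl)
     = 50·(157 − j279)/(-338 − j454)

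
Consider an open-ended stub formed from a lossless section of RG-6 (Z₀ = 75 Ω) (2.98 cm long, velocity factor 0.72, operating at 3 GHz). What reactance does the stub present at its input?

λ = v/f = 0.72·c / 3 GHz = 0.072 m
βl = 2π·l/λ = 2π × 0.414 = 149°
tan(βl) = -0.601
For an open-ended stub, Z_in = −jZ_0·cot(βl) = −jZ_0/tan(βl)

X_in ≈ 125 Ω (inductive)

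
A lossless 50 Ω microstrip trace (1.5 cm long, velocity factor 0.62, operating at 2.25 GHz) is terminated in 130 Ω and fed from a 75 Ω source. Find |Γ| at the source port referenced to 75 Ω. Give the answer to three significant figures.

|Γ| ≈ 0.561

λ = v/f = 0.62·c / 2.25 GHz = 0.0827 m
βl = 2π·l/λ = 2π × 0.181 = 65.3°
tan(βl) = 2.18
Z_in = Z_0·(Z_L + jZ_0·tanβl)/(Z_0 + jZ_L·tanβl) = 22.6 − j19 Ω
Γ_s = (Z_in − Z_s)/(Z_in + Z_s) = (-52.4 − j19)/(97.6 − j19), |Γ_s| = 0.561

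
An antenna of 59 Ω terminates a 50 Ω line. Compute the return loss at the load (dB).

Γ = (59 − 50)/(59 + 50) = 0.0826
RL = −20·log₁₀|Γ| = −20·log₁₀(0.0826)

RL ≈ 21.7 dB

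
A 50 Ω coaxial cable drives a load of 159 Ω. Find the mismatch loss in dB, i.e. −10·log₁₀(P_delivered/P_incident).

Γ = (159 − 50)/(159 + 50) = 0.522
|Γ|² = 0.272, so P_del/P_inc = 1 − |Γ|² = 0.728
ML = −10·log₁₀(1 − |Γ|²)

mismatch loss ≈ 1.38 dB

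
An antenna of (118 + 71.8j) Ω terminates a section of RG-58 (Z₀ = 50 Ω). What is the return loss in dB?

Γ = (68 + j71.8)/(168 + j71.8), |Γ| = 0.541
RL = −20·log₁₀|Γ| = −20·log₁₀(0.541)

RL ≈ 5.33 dB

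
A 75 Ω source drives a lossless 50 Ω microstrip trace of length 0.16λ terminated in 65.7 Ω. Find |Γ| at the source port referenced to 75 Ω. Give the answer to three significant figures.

|Γ| ≈ 0.282

βl = 2π × 0.16 = 57.6°
tan(βl) = 1.58
Z_in = Z_0·(Z_L + jZ_0·tanβl)/(Z_0 + jZ_L·tanβl) = 43.3 − j10.8 Ω
Γ_s = (Z_in − Z_s)/(Z_in + Z_s) = (-31.7 − j10.8)/(118 − j10.8), |Γ_s| = 0.282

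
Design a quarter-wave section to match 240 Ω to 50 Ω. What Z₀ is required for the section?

Z_qwt ≈ 110 Ω

Z_qwt = √(Z_0·R_L) = √(50 × 240) = √12000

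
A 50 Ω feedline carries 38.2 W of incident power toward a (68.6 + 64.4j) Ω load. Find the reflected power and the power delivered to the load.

|Γ| = |(18.6 + j64.4)/(118.6 + j64.4)| = 0.497
|Γ|² = 0.247
P_refl = |Γ|²·P_inc = 9.42 W, P_del = (1 − |Γ|²)·P_inc = 28.8 W

P_reflected ≈ 9.42 W; P_delivered ≈ 28.8 W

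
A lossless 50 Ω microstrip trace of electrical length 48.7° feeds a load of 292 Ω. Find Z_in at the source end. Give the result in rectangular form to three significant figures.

tan(βl) = tan(48.7°) = 1.14
Z_in = Z_0·(Z_L + jZ_0·tanβl)/(Z_0 + jZ_L·tanβl)
     = 50·(292 + j56.9)/(50 + j332)

Z_in ≈ 14.8 − j41.7 Ω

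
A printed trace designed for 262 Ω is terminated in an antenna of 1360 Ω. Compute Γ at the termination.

Γ = 0.677

Γ = (Z_L − Z_0)/(Z_L + Z_0) = (1360 − 262)/(1360 + 262) = 1098/1622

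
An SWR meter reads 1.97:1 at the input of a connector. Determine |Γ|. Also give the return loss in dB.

|Γ| ≈ 0.327; return loss ≈ 9.72 dB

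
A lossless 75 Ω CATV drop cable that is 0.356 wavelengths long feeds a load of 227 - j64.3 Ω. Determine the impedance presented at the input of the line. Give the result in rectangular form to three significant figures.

Z_in ≈ 40.1 + j59.9 Ω

βl = 2π × 0.356 = 128°
tan(βl) = tan(128°) = -1.27
Z_in = Z_0·(Z_L + jZ_0·tanβl)/(Z_0 + jZ_L·tanβl)
     = 75·(227 − j160)/(-6.83 − j289)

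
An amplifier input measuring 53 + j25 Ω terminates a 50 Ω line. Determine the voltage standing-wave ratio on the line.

VSWR ≈ 1.62

Γ = (Z_L − Z_0)/(Z_L + Z_0) = (3 + j25)/(103 + j25)
|Γ| = 25.2/106 = 0.238
VSWR = (1 + |Γ|)/(1 − |Γ|) = 1.24/0.762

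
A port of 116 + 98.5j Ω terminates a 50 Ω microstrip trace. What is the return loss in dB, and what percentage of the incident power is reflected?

RL ≈ 4.23 dB; 37.7% of incident power reflected

Γ = (66 + j98.5)/(166 + j98.5), |Γ| = 0.614
RL = −20·log₁₀(0.614) = 4.23 dB
P_refl/P_inc = |Γ|² = 0.377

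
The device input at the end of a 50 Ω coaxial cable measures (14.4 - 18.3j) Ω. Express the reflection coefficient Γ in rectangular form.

Γ = (Z_L − Z_0)/(Z_L + Z_0) = (-35.6 − j18.3)/(64.4 − j18.3)

Γ ≈ -0.437 − j0.408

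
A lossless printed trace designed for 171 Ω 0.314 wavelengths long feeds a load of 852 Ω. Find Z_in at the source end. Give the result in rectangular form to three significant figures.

βl = 2π × 0.314 = 113°
tan(βl) = tan(113°) = -2.35
Z_in = Z_0·(Z_L + jZ_0·tanβl)/(Z_0 + jZ_L·tanβl)
     = 171·(852 − j402)/(171 − j2000)

Z_in ≈ 40.2 + j69.3 Ω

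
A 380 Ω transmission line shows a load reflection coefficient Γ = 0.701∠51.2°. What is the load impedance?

Z_L = Z_0·(1 + Γ)/(1 − Γ) = 380·(1.44 + j0.546)/(0.561 − j0.546)

Z_L ≈ 315 + j677 Ω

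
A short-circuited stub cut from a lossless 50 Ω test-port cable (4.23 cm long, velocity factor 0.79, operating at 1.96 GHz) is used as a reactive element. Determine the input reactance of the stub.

X_in ≈ -69 Ω (capacitive)

λ = v/f = 0.79·c / 1.96 GHz = 0.121 m
βl = 2π·l/λ = 2π × 0.35 = 126°
tan(βl) = -1.38
For a short-circuited stub, Z_in = jZ_0·tan(βl)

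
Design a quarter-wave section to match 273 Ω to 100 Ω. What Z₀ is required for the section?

Z_qwt ≈ 165 Ω

Z_qwt = √(Z_0·R_L) = √(100 × 273) = √27300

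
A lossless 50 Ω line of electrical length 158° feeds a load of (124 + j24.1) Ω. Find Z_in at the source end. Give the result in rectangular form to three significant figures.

tan(βl) = tan(158°) = -0.404
Z_in = Z_0·(Z_L + jZ_0·tanβl)/(Z_0 + jZ_L·tanβl)
     = 50·(124 + j3.9)/(59.7 − j50.1)

Z_in ≈ 59.3 + j53 Ω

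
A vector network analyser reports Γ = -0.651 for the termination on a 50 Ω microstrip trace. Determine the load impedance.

Z_L ≈ 10.6 Ω

Z_L = Z_0·(1 + Γ)/(1 − Γ) = 50·(0.349)/(1.65)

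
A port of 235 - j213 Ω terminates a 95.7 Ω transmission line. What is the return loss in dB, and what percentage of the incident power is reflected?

Γ = (139.3 − j213)/(330.7 − j213), |Γ| = 0.647
RL = −20·log₁₀(0.647) = 3.78 dB
P_refl/P_inc = |Γ|² = 0.419

RL ≈ 3.78 dB; 41.9% of incident power reflected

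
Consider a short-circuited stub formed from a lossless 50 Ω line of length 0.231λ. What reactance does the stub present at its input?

X_in ≈ 417 Ω (inductive)

βl = 2π × 0.231 = 83.2°
tan(βl) = 8.34
For a short-circuited stub, Z_in = jZ_0·tan(βl)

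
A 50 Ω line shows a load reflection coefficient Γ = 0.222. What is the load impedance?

Z_L = Z_0·(1 + Γ)/(1 − Γ) = 50·(1.22)/(0.778)

Z_L ≈ 78.5 Ω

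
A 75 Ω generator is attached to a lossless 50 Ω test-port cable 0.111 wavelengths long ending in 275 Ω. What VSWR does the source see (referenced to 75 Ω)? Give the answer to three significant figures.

VSWR ≈ 5.59

βl = 2π × 0.111 = 40°
tan(βl) = 0.838
Z_in = Z_0·(Z_L + jZ_0·tanβl)/(Z_0 + jZ_L·tanβl) = 21 − j55.1 Ω
Γ_s = (Z_in − Z_s)/(Z_in + Z_s) = (-54 − j55.1)/(96 − j55.1), |Γ_s| = 0.696
VSWR = (1 + |Γ_s|)/(1 − |Γ_s|)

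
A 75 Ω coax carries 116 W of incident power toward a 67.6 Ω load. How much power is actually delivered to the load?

Γ = (67.6 − 75)/(67.6 + 75) = -0.0519
|Γ|² = 0.00269
P_refl = |Γ|²·P_inc = 0.312 W, P_del = (1 − |Γ|²)·P_inc = 116 W

P_delivered ≈ 116 W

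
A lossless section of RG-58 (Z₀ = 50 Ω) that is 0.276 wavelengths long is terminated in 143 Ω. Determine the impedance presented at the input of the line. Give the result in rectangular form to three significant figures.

Z_in ≈ 17.9 + j7.21 Ω

βl = 2π × 0.276 = 99.4°
tan(βl) = tan(99.4°) = -6.07
Z_in = Z_0·(Z_L + jZ_0·tanβl)/(Z_0 + jZ_L·tanβl)
     = 50·(143 − j303)/(50 − j868)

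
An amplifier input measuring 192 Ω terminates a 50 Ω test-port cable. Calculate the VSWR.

VSWR ≈ 3.84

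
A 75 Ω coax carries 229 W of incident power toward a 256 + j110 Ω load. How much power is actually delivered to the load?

|Γ| = |(181 + j110)/(331 + j110)| = 0.607
|Γ|² = 0.369
P_refl = |Γ|²·P_inc = 84.4 W, P_del = (1 − |Γ|²)·P_inc = 145 W

P_delivered ≈ 145 W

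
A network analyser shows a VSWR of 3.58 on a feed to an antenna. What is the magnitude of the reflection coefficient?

|Γ| ≈ 0.563

|Γ| = (S − 1)/(S + 1) = (3.58 − 1)/(3.58 + 1) = 2.58/4.58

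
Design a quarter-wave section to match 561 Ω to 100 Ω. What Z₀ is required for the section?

Z_qwt = √(Z_0·R_L) = √(100 × 561) = √56100

Z_qwt ≈ 237 Ω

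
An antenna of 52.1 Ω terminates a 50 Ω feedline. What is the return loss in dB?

RL ≈ 33.7 dB

Γ = (52.1 − 50)/(52.1 + 50) = 0.0206
RL = −20·log₁₀|Γ| = −20·log₁₀(0.0206)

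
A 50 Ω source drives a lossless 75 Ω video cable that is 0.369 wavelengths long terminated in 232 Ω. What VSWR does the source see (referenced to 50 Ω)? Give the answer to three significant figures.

βl = 2π × 0.369 = 133°
tan(βl) = -1.08
Z_in = Z_0·(Z_L + jZ_0·tanβl)/(Z_0 + jZ_L·tanβl) = 41.4 + j57.1 Ω
Γ_s = (Z_in − Z_s)/(Z_in + Z_s) = (-8.62 + j57.1)/(91.4 + j57.1), |Γ_s| = 0.536
VSWR = (1 + |Γ_s|)/(1 − |Γ_s|)

VSWR ≈ 3.31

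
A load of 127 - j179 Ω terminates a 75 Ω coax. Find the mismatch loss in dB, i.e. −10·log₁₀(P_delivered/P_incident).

Γ = (52 − j179)/(202 − j179), |Γ| = 0.691
|Γ|² = 0.477, so P_del/P_inc = 1 − |Γ|² = 0.523
ML = −10·log₁₀(1 − |Γ|²)

mismatch loss ≈ 2.81 dB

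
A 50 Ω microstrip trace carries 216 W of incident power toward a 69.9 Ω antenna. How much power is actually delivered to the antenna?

P_delivered ≈ 210 W

Γ = (69.9 − 50)/(69.9 + 50) = 0.166
|Γ|² = 0.0275
P_refl = |Γ|²·P_inc = 5.95 W, P_del = (1 − |Γ|²)·P_inc = 210 W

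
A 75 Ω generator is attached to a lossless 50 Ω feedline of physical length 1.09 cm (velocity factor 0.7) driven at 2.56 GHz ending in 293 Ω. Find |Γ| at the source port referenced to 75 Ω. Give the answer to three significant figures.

λ = v/f = 0.7·c / 2.56 GHz = 0.082 m
βl = 2π·l/λ = 2π × 0.133 = 47.8°
tan(βl) = 1.1
Z_in = Z_0·(Z_L + jZ_0·tanβl)/(Z_0 + jZ_L·tanβl) = 15.2 − j42.9 Ω
Γ_s = (Z_in − Z_s)/(Z_in + Z_s) = (-59.8 − j42.9)/(90.2 − j42.9), |Γ_s| = 0.737

|Γ| ≈ 0.737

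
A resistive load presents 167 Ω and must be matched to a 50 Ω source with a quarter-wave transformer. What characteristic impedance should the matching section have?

Z_qwt ≈ 91.4 Ω

Z_qwt = √(Z_0·R_L) = √(50 × 167) = √8350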